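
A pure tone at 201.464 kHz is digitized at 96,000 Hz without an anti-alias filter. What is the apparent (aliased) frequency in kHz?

Nyquist = 96,000/2 = 48,000 Hz; 201,464 Hz exceeds it.
Alias = |201,464 − 2×96,000| = |201,464 − 192,000| = 9,464 Hz = 9.464 kHz.

9.464 kHz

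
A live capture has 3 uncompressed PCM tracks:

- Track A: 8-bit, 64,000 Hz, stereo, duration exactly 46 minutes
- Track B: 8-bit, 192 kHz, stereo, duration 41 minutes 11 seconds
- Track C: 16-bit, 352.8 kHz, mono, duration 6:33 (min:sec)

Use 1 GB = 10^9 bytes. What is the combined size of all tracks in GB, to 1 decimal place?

1.6 GB

Track A: exactly 46 minutes = 2,760 s; 64,000 × 2,760 × 1 × 2 = 353,280,000 bytes.
Track B: 41 minutes 11 seconds = 2,471 s; 192,000 × 2,471 × 1 × 2 = 948,864,000 bytes.
Track C: 6:33 (min:sec) = 393 s; 352,800 × 393 × 2 × 1 = 277,300,800 bytes.
Total = 1,579,444,800 bytes = 1.6 GB.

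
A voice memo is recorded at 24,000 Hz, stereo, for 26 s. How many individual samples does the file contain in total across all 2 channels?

1,248,000 samples

24,000 × 26 s × 2 ch = 1,248,000 samples.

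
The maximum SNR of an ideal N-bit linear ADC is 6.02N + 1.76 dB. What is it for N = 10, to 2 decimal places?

61.96 dB

6.02 × 10 + 1.76 = 61.96 dB.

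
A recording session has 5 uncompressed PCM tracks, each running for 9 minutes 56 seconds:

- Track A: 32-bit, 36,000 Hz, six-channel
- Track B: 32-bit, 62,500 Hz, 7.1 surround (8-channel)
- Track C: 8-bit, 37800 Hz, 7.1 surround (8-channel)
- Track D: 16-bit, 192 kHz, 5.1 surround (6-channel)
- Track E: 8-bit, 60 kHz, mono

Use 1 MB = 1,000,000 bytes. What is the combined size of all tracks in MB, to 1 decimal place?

9 minutes 56 seconds = 596 s.
Track A: 36,000 × 596 × 4 × 6 = 514,944,000 bytes.
Track B: 62,500 × 596 × 4 × 8 = 1,192,000,000 bytes.
Track C: 37,800 × 596 × 1 × 8 = 180,230,400 bytes.
Track D: 192,000 × 596 × 2 × 6 = 1,373,184,000 bytes.
Track E: 60,000 × 596 × 1 × 1 = 35,760,000 bytes.
Total = 3,296,118,400 bytes = 3296.1 MB.

3296.1 MB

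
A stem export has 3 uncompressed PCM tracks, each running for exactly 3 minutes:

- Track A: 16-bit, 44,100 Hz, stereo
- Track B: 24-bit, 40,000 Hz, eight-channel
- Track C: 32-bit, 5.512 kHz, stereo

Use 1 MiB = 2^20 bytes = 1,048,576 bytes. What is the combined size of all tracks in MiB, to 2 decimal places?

exactly 3 minutes = 180 s.
Track A: 44,100 × 180 × 2 × 2 = 31,752,000 bytes.
Track B: 40,000 × 180 × 3 × 8 = 172,800,000 bytes.
Track C: 5,512 × 180 × 4 × 2 = 7,937,280 bytes.
Total = 212,489,280 bytes = 202.65 MiB.

202.65 MiB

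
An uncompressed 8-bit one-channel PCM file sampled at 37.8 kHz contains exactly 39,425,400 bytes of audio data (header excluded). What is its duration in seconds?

1,043 seconds

Byte rate = 37,800 × 1 × 1 = 37,800 bytes/s.
Duration = 39,425,400 / 37,800 = 1,043 s.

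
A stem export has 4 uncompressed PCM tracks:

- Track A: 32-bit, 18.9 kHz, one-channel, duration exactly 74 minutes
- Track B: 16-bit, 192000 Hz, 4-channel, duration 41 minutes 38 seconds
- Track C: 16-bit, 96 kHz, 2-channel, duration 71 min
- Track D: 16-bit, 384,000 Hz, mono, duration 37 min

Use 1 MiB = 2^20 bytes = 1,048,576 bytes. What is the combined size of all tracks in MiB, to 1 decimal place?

7165.3 MiB

Track A: exactly 74 minutes = 4,440 s; 18,900 × 4,440 × 4 × 1 = 335,664,000 bytes.
Track B: 41 minutes 38 seconds = 2,498 s; 192,000 × 2,498 × 2 × 4 = 3,836,928,000 bytes.
Track C: 71 min = 4,260 s; 96,000 × 4,260 × 2 × 2 = 1,635,840,000 bytes.
Track D: 37 min = 2,220 s; 384,000 × 2,220 × 2 × 1 = 1,704,960,000 bytes.
Total = 7,513,392,000 bytes = 7165.3 MiB.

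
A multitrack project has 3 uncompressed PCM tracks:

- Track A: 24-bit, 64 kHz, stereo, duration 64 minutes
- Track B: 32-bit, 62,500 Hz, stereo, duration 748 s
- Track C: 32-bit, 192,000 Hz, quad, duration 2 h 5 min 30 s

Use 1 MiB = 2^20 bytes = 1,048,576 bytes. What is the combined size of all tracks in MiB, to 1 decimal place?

Track A: 64 minutes = 3,840 s; 64,000 × 3,840 × 3 × 2 = 1,474,560,000 bytes.
Track B: 62,500 × 748 × 4 × 2 = 374,000,000 bytes.
Track C: 2 h 5 min 30 s = 7,530 s; 192,000 × 7,530 × 4 × 4 = 23,132,160,000 bytes.
Total = 24,980,720,000 bytes = 23823.5 MiB.

23823.5 MiB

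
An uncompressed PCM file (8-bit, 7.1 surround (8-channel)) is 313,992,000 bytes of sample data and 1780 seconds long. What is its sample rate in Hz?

22,050 Hz

Bytes = sample_rate × seconds × bytes_per_sample × channels.
sample_rate = 313,992,000 / (1,780 × 1 × 8) = 313,992,000 / 14,240 = 22,050 Hz.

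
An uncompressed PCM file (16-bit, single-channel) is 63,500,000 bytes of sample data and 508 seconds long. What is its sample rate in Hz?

62,500 Hz

Bytes = sample_rate × seconds × bytes_per_sample × channels.
sample_rate = 63,500,000 / (508 × 2 × 1) = 63,500,000 / 1,016 = 62,500 Hz.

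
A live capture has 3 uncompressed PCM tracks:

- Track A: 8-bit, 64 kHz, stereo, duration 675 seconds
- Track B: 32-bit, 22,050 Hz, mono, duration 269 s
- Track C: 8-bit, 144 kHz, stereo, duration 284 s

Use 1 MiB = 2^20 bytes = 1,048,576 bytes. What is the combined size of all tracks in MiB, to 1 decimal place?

183.0 MiB

Track A: 64,000 × 675 × 1 × 2 = 86,400,000 bytes.
Track B: 22,050 × 269 × 4 × 1 = 23,725,800 bytes.
Track C: 144,000 × 284 × 1 × 2 = 81,792,000 bytes.
Total = 191,917,800 bytes = 183.0 MiB.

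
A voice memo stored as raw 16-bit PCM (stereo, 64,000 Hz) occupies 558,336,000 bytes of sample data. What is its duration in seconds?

Byte rate = 64,000 × 2 × 2 = 256,000 bytes/s.
Duration = 558,336,000 / 256,000 = 2,181 s.

2,181 seconds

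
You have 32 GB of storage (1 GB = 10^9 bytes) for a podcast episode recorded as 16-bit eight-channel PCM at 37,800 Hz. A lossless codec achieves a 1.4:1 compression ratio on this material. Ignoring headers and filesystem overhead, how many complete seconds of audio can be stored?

Uncompressed byte rate = 37,800 × 2 × 8 = 604,800 bytes/s.
After 1.4:1 compression, effective rate ≈ 432000 bytes/s.
Capacity = 32 × 1,000,000,000 = 32,000,000,000 bytes.
32,000,000,000 / effective rate ≈ 74074.07 s → 74,074 seconds.

74,074 seconds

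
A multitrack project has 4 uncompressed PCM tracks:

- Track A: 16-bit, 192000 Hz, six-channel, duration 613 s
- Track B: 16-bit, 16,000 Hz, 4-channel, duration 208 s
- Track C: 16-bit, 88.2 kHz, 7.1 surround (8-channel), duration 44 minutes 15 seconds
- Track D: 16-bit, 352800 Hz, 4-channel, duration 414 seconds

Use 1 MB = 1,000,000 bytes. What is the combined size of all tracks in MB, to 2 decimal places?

Track A: 192,000 × 613 × 2 × 6 = 1,412,352,000 bytes.
Track B: 16,000 × 208 × 2 × 4 = 26,624,000 bytes.
Track C: 44 minutes 15 seconds = 2,655 s; 88,200 × 2,655 × 2 × 8 = 3,746,736,000 bytes.
Track D: 352,800 × 414 × 2 × 4 = 1,168,473,600 bytes.
Total = 6,354,185,600 bytes = 6354.19 MB.

6354.19 MB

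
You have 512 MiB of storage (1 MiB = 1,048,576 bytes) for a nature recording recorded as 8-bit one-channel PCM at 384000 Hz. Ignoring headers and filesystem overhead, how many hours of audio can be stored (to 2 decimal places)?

0.39 hours

Uncompressed byte rate = 384,000 × 1 × 1 = 384,000 bytes/s.
Capacity = 512 × 1,048,576 = 536,870,912 bytes.
536,870,912 / 384,000 ≈ 1398.1 s → 0.39 hours.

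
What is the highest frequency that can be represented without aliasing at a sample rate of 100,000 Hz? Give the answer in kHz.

Nyquist frequency = sample rate / 2 = 100,000 / 2 = 50 kHz.

50 kHz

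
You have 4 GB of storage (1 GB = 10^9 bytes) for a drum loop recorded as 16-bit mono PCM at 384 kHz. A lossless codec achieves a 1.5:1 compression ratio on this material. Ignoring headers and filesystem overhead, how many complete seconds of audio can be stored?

7,812 seconds

Uncompressed byte rate = 384,000 × 2 × 1 = 768,000 bytes/s.
After 1.5:1 compression, effective rate ≈ 512000 bytes/s.
Capacity = 4 × 1,000,000,000 = 4,000,000,000 bytes.
4,000,000,000 / effective rate ≈ 7812.5 s → 7,812 seconds.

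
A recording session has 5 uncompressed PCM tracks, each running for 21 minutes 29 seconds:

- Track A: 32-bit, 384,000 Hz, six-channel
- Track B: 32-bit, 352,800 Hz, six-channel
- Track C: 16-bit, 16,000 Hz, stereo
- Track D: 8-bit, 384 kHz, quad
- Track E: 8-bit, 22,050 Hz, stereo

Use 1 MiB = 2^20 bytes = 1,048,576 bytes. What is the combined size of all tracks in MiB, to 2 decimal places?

21 minutes 29 seconds = 1,289 s.
Track A: 384,000 × 1,289 × 4 × 6 = 11,879,424,000 bytes.
Track B: 352,800 × 1,289 × 4 × 6 = 10,914,220,800 bytes.
Track C: 16,000 × 1,289 × 2 × 2 = 82,496,000 bytes.
Track D: 384,000 × 1,289 × 1 × 4 = 1,979,904,000 bytes.
Track E: 22,050 × 1,289 × 1 × 2 = 56,844,900 bytes.
Total = 24,912,889,700 bytes = 23758.78 MiB.

23758.78 MiB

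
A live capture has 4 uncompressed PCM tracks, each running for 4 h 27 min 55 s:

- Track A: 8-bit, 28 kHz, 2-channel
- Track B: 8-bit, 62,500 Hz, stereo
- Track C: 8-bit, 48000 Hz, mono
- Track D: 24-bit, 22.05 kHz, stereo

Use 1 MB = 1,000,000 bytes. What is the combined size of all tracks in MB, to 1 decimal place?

4 h 27 min 55 s = 16,075 s.
Track A: 28,000 × 16,075 × 1 × 2 = 900,200,000 bytes.
Track B: 62,500 × 16,075 × 1 × 2 = 2,009,375,000 bytes.
Track C: 48,000 × 16,075 × 1 × 1 = 771,600,000 bytes.
Track D: 22,050 × 16,075 × 3 × 2 = 2,126,722,500 bytes.
Total = 5,807,897,500 bytes = 5807.9 MB.

5807.9 MB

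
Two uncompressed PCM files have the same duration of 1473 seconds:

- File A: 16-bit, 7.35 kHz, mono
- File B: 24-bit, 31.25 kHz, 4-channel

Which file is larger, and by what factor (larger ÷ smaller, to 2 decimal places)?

File A: 7,350 × 2 × 1 = 14,700 bytes/s.
File B: 31,250 × 3 × 4 = 375,000 bytes/s.
File B is larger; ratio = 552,375,000 / 21,653,100 = 25.51.

File B, by a factor of 25.51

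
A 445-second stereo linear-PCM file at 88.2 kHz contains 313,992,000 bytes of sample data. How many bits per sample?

32 bits

Bytes per sample = 313,992,000 / (88,200 × 445 × 2) = 313,992,000 / 78,498,000 = 4.
Bit depth = 4 × 8 = 32 bits.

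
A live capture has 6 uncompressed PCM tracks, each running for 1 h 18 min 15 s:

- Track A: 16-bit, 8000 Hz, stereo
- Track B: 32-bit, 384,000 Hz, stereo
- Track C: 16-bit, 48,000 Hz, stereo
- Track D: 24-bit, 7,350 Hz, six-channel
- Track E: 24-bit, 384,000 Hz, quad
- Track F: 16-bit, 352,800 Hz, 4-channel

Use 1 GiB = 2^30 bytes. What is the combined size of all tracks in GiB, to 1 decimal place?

47.5 GiB

1 h 18 min 15 s = 4,695 s.
Track A: 8,000 × 4,695 × 2 × 2 = 150,240,000 bytes.
Track B: 384,000 × 4,695 × 4 × 2 = 14,423,040,000 bytes.
Track C: 48,000 × 4,695 × 2 × 2 = 901,440,000 bytes.
Track D: 7,350 × 4,695 × 3 × 6 = 621,148,500 bytes.
Track E: 384,000 × 4,695 × 3 × 4 = 21,634,560,000 bytes.
Track F: 352,800 × 4,695 × 2 × 4 = 13,251,168,000 bytes.
Total = 50,981,596,500 bytes = 47.5 GiB.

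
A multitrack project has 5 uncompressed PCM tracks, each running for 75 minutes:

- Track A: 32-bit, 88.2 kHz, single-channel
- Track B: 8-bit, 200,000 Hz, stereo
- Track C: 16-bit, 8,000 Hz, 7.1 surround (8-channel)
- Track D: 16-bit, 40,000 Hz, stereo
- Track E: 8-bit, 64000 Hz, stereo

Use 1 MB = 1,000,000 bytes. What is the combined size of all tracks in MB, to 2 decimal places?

5259.60 MB

75 minutes = 4,500 s.
Track A: 88,200 × 4,500 × 4 × 1 = 1,587,600,000 bytes.
Track B: 200,000 × 4,500 × 1 × 2 = 1,800,000,000 bytes.
Track C: 8,000 × 4,500 × 2 × 8 = 576,000,000 bytes.
Track D: 40,000 × 4,500 × 2 × 2 = 720,000,000 bytes.
Track E: 64,000 × 4,500 × 1 × 2 = 576,000,000 bytes.
Total = 5,259,600,000 bytes = 5259.60 MB.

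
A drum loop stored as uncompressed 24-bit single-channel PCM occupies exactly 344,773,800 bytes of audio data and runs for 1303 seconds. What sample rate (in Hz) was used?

Bytes = sample_rate × seconds × bytes_per_sample × channels.
sample_rate = 344,773,800 / (1,303 × 3 × 1) = 344,773,800 / 3,909 = 88,200 Hz.

88,200 Hz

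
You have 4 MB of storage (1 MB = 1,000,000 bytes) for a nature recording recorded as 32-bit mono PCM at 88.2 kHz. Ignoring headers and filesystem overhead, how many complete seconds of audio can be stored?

Uncompressed byte rate = 88,200 × 4 × 1 = 352,800 bytes/s.
Capacity = 4 × 1,000,000 = 4,000,000 bytes.
4,000,000 / 352,800 ≈ 11.34 s → 11 seconds.

11 seconds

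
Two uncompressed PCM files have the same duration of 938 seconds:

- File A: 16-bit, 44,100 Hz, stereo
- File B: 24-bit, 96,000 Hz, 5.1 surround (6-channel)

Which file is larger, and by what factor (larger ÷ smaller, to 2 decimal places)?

File B, by a factor of 9.80

File A: 44,100 × 2 × 2 = 176,400 bytes/s.
File B: 96,000 × 3 × 6 = 1,728,000 bytes/s.
File B is larger; ratio = 1,620,864,000 / 165,463,200 = 9.80.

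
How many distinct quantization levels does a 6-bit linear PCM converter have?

64 levels

2^6 = 64.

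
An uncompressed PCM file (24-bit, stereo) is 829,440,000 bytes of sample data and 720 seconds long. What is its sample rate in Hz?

192,000 Hz

Bytes = sample_rate × seconds × bytes_per_sample × channels.
sample_rate = 829,440,000 / (720 × 3 × 2) = 829,440,000 / 4,320 = 192,000 Hz.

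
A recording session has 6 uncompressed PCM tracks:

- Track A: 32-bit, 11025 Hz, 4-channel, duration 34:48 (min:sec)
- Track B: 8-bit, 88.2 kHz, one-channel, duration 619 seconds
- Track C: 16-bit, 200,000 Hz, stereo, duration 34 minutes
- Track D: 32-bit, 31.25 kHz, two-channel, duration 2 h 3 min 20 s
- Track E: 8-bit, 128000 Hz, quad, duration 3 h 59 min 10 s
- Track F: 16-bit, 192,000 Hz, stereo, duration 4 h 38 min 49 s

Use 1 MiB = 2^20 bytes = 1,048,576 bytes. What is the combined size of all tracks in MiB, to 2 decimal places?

22983.54 MiB

Track A: 34:48 (min:sec) = 2,088 s; 11,025 × 2,088 × 4 × 4 = 368,323,200 bytes.
Track B: 88,200 × 619 × 1 × 1 = 54,595,800 bytes.
Track C: 34 minutes = 2,040 s; 200,000 × 2,040 × 2 × 2 = 1,632,000,000 bytes.
Track D: 2 h 3 min 20 s = 7,400 s; 31,250 × 7,400 × 4 × 2 = 1,850,000,000 bytes.
Track E: 3 h 59 min 10 s = 14,350 s; 128,000 × 14,350 × 1 × 4 = 7,347,200,000 bytes.
Track F: 4 h 38 min 49 s = 16,729 s; 192,000 × 16,729 × 2 × 2 = 12,847,872,000 bytes.
Total = 24,099,991,000 bytes = 22983.54 MiB.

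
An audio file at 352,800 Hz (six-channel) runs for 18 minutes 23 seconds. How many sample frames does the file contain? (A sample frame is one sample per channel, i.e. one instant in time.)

389,138,400 sample frames

18 minutes 23 seconds = 1,103 s.
352,800 samples/s × 1,103 s = 389,138,400 frames.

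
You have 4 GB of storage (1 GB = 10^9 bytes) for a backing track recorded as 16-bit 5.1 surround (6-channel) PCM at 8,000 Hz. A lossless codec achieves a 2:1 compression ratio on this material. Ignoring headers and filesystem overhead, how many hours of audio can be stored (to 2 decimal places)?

Uncompressed byte rate = 8,000 × 2 × 6 = 96,000 bytes/s.
After 2:1 compression, effective rate ≈ 48000 bytes/s.
Capacity = 4 × 1,000,000,000 = 4,000,000,000 bytes.
4,000,000,000 / effective rate ≈ 83333.33 s → 23.15 hours.

23.15 hours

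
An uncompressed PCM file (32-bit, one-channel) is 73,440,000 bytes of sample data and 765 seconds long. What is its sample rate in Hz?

Bytes = sample_rate × seconds × bytes_per_sample × channels.
sample_rate = 73,440,000 / (765 × 4 × 1) = 73,440,000 / 3,060 = 24,000 Hz.

24,000 Hz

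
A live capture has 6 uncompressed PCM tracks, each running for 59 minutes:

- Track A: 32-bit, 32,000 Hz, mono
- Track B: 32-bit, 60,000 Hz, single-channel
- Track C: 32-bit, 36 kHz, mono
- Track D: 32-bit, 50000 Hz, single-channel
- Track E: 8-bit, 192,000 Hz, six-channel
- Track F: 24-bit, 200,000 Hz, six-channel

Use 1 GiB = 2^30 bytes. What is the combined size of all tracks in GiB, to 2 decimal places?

59 minutes = 3,540 s.
Track A: 32,000 × 3,540 × 4 × 1 = 453,120,000 bytes.
Track B: 60,000 × 3,540 × 4 × 1 = 849,600,000 bytes.
Track C: 36,000 × 3,540 × 4 × 1 = 509,760,000 bytes.
Track D: 50,000 × 3,540 × 4 × 1 = 708,000,000 bytes.
Track E: 192,000 × 3,540 × 1 × 6 = 4,078,080,000 bytes.
Track F: 200,000 × 3,540 × 3 × 6 = 12,744,000,000 bytes.
Total = 19,342,560,000 bytes = 18.01 GiB.

18.01 GiB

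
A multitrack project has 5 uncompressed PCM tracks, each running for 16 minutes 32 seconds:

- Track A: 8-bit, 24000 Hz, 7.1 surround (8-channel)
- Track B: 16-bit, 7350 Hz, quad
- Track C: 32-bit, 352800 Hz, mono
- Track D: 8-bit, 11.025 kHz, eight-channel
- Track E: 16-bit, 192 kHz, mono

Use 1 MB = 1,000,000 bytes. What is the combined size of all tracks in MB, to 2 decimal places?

16 minutes 32 seconds = 992 s.
Track A: 24,000 × 992 × 1 × 8 = 190,464,000 bytes.
Track B: 7,350 × 992 × 2 × 4 = 58,329,600 bytes.
Track C: 352,800 × 992 × 4 × 1 = 1,399,910,400 bytes.
Track D: 11,025 × 992 × 1 × 8 = 87,494,400 bytes.
Track E: 192,000 × 992 × 2 × 1 = 380,928,000 bytes.
Total = 2,117,126,400 bytes = 2117.13 MB.

2117.13 MB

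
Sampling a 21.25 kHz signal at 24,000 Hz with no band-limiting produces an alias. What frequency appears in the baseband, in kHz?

Nyquist = 24,000/2 = 12,000 Hz; 21,250 Hz exceeds it.
Alias = |21,250 − 1×24,000| = |21,250 − 24,000| = 2,750 Hz = 2.75 kHz.

2.75 kHz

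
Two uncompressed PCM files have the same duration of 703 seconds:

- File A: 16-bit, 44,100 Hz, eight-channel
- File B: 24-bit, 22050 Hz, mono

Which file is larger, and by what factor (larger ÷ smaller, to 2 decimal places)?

File A, by a factor of 10.67

File A: 44,100 × 2 × 8 = 705,600 bytes/s.
File B: 22,050 × 3 × 1 = 66,150 bytes/s.
File A is larger; ratio = 496,036,800 / 46,503,450 = 10.67.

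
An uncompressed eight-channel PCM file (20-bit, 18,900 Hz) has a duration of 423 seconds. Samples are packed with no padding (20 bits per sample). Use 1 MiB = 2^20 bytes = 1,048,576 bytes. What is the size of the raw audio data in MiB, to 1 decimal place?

152.5 MiB

Bits = 18,900 × 423 × 20 × 8 = 1,279,152,000 bits = 159,894,000 bytes.
159,894,000 / 1,048,576 = 152.5 MiB.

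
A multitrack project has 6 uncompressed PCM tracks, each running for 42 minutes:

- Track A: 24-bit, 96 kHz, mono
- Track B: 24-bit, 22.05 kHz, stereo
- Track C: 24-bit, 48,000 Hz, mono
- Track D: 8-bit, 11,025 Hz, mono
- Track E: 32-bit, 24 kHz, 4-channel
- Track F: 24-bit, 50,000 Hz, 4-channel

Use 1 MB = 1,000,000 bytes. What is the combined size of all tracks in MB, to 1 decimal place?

42 minutes = 2,520 s.
Track A: 96,000 × 2,520 × 3 × 1 = 725,760,000 bytes.
Track B: 22,050 × 2,520 × 3 × 2 = 333,396,000 bytes.
Track C: 48,000 × 2,520 × 3 × 1 = 362,880,000 bytes.
Track D: 11,025 × 2,520 × 1 × 1 = 27,783,000 bytes.
Track E: 24,000 × 2,520 × 4 × 4 = 967,680,000 bytes.
Track F: 50,000 × 2,520 × 3 × 4 = 1,512,000,000 bytes.
Total = 3,929,499,000 bytes = 3929.5 MB.

3929.5 MB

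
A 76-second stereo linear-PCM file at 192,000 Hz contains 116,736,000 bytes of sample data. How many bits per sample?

32 bits

Bytes per sample = 116,736,000 / (192,000 × 76 × 2) = 116,736,000 / 29,184,000 = 4.
Bit depth = 4 × 8 = 32 bits.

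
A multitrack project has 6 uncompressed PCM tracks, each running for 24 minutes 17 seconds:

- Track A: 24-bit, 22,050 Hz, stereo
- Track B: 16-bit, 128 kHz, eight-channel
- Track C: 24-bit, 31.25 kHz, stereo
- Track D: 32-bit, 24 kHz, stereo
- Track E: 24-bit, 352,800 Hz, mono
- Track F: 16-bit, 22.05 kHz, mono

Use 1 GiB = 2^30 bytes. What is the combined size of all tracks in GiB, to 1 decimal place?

5.0 GiB

24 minutes 17 seconds = 1,457 s.
Track A: 22,050 × 1,457 × 3 × 2 = 192,761,100 bytes.
Track B: 128,000 × 1,457 × 2 × 8 = 2,983,936,000 bytes.
Track C: 31,250 × 1,457 × 3 × 2 = 273,187,500 bytes.
Track D: 24,000 × 1,457 × 4 × 2 = 279,744,000 bytes.
Track E: 352,800 × 1,457 × 3 × 1 = 1,542,088,800 bytes.
Track F: 22,050 × 1,457 × 2 × 1 = 64,253,700 bytes.
Total = 5,335,971,100 bytes = 5.0 GiB.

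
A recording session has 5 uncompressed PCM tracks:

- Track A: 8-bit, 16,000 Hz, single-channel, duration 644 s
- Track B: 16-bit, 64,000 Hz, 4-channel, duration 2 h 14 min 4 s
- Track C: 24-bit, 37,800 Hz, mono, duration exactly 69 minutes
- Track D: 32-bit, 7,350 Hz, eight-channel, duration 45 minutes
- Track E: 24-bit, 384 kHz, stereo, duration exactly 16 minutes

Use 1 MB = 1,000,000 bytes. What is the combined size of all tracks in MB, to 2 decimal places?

7445.19 MB

Track A: 16,000 × 644 × 1 × 1 = 10,304,000 bytes.
Track B: 2 h 14 min 4 s = 8,044 s; 64,000 × 8,044 × 2 × 4 = 4,118,528,000 bytes.
Track C: exactly 69 minutes = 4,140 s; 37,800 × 4,140 × 3 × 1 = 469,476,000 bytes.
Track D: 45 minutes = 2,700 s; 7,350 × 2,700 × 4 × 8 = 635,040,000 bytes.
Track E: exactly 16 minutes = 960 s; 384,000 × 960 × 3 × 2 = 2,211,840,000 bytes.
Total = 7,445,188,000 bytes = 7445.19 MB.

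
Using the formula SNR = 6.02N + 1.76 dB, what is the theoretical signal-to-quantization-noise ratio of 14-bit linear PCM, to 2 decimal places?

6.02 × 14 + 1.76 = 86.04 dB.

86.04 dB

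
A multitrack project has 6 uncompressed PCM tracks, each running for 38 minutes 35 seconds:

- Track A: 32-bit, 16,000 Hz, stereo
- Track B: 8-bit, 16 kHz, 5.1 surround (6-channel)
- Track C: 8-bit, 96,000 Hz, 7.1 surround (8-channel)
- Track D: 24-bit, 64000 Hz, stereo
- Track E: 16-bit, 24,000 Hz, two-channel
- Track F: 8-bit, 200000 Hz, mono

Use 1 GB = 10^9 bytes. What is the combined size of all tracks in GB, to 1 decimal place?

38 minutes 35 seconds = 2,315 s.
Track A: 16,000 × 2,315 × 4 × 2 = 296,320,000 bytes.
Track B: 16,000 × 2,315 × 1 × 6 = 222,240,000 bytes.
Track C: 96,000 × 2,315 × 1 × 8 = 1,777,920,000 bytes.
Track D: 64,000 × 2,315 × 3 × 2 = 888,960,000 bytes.
Track E: 24,000 × 2,315 × 2 × 2 = 222,240,000 bytes.
Track F: 200,000 × 2,315 × 1 × 1 = 463,000,000 bytes.
Total = 3,870,680,000 bytes = 3.9 GB.

3.9 GB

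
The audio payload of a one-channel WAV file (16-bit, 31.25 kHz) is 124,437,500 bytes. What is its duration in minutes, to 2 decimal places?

Byte rate = 31,250 × 2 × 1 = 62,500 bytes/s.
Duration = 124,437,500 / 62,500 = 1,991 s.
1,991 s / 60 = 33.18 minutes.

33.18 minutes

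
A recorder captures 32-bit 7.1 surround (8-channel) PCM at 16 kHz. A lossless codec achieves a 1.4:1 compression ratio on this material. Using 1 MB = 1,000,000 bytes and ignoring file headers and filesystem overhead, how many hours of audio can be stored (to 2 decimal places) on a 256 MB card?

Uncompressed byte rate = 16,000 × 4 × 8 = 512,000 bytes/s.
After 1.4:1 compression, effective rate ≈ 365714.29 bytes/s.
Capacity = 256 × 1,000,000 = 256,000,000 bytes.
256,000,000 / effective rate ≈ 700 s → 0.19 hours.

0.19 hours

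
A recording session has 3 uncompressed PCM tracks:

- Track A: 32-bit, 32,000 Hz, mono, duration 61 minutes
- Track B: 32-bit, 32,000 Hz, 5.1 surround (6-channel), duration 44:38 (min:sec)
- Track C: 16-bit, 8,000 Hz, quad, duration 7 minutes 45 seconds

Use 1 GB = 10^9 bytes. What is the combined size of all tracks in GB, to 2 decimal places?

Track A: 61 minutes = 3,660 s; 32,000 × 3,660 × 4 × 1 = 468,480,000 bytes.
Track B: 44:38 (min:sec) = 2,678 s; 32,000 × 2,678 × 4 × 6 = 2,056,704,000 bytes.
Track C: 7 minutes 45 seconds = 465 s; 8,000 × 465 × 2 × 4 = 29,760,000 bytes.
Total = 2,554,944,000 bytes = 2.55 GB.

2.55 GB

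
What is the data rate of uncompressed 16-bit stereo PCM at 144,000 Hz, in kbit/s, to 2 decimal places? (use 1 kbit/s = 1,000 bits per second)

Bit rate = 144,000 × 16 × 2 = 4,608,000 bits/s.
= 4608.00 kbit/s.

4608.00 kbit/s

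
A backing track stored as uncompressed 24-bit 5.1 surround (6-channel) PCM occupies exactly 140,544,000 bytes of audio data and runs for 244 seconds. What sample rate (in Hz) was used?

Bytes = sample_rate × seconds × bytes_per_sample × channels.
sample_rate = 140,544,000 / (244 × 3 × 6) = 140,544,000 / 4,392 = 32,000 Hz.

32,000 Hz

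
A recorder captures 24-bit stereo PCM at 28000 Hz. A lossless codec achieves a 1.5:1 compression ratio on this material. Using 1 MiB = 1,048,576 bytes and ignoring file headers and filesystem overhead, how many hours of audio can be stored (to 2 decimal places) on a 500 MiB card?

Uncompressed byte rate = 28,000 × 3 × 2 = 168,000 bytes/s.
After 1.5:1 compression, effective rate ≈ 112000 bytes/s.
Capacity = 500 × 1,048,576 = 524,288,000 bytes.
524,288,000 / effective rate ≈ 4681.14 s → 1.30 hours.

1.30 hours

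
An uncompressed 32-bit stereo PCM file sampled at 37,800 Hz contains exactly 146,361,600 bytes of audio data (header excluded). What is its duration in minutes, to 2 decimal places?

8.07 minutes

Byte rate = 37,800 × 4 × 2 = 302,400 bytes/s.
Duration = 146,361,600 / 302,400 = 484 s.
484 s / 60 = 8.07 minutes.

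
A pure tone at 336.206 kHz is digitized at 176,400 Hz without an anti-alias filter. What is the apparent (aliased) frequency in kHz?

Nyquist = 176,400/2 = 88,200 Hz; 336,206 Hz exceeds it.
Alias = |336,206 − 2×176,400| = |336,206 − 352,800| = 16,594 Hz = 16.594 kHz.

16.594 kHz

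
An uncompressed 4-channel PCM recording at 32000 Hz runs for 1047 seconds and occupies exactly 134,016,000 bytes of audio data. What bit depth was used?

Bytes per sample = 134,016,000 / (32,000 × 1,047 × 4) = 134,016,000 / 134,016,000 = 1.
Bit depth = 1 × 8 = 8 bits.

8 bits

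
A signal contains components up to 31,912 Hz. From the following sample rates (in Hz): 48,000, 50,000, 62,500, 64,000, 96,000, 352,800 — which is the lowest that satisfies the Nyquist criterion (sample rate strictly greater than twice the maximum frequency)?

64,000 Hz

Need sample rate > 2 × 31,912 = 63,824 Hz.
Lowest listed rate above 63,824 Hz is 64,000 Hz.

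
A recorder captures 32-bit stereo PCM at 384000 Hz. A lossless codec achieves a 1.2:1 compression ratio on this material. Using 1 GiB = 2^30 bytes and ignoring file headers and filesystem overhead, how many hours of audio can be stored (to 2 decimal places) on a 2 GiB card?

0.23 hours

Uncompressed byte rate = 384,000 × 4 × 2 = 3,072,000 bytes/s.
After 1.2:1 compression, effective rate ≈ 2560000 bytes/s.
Capacity = 2 × 1,073,741,824 = 2,147,483,648 bytes.
2,147,483,648 / effective rate ≈ 838.86 s → 0.23 hours.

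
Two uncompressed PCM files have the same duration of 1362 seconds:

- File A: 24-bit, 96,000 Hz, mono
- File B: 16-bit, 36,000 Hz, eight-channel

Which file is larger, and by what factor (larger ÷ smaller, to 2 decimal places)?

File B, by a factor of 2.00

File A: 96,000 × 3 × 1 = 288,000 bytes/s.
File B: 36,000 × 2 × 8 = 576,000 bytes/s.
File B is larger; ratio = 784,512,000 / 392,256,000 = 2.00.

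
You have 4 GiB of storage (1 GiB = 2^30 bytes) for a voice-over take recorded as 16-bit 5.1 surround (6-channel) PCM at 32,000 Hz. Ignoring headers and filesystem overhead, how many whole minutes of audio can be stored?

Uncompressed byte rate = 32,000 × 2 × 6 = 384,000 bytes/s.
Capacity = 4 × 1,073,741,824 = 4,294,967,296 bytes.
4,294,967,296 / 384,000 ≈ 11184.81 s → 186 minutes.

186 minutes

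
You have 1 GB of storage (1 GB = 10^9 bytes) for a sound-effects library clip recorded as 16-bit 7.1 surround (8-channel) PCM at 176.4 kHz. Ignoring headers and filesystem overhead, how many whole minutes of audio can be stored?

5 minutes

Uncompressed byte rate = 176,400 × 2 × 8 = 2,822,400 bytes/s.
Capacity = 1 × 1,000,000,000 = 1,000,000,000 bytes.
1,000,000,000 / 2,822,400 ≈ 354.31 s → 5 minutes.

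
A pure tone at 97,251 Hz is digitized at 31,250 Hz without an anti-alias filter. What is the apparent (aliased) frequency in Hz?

Nyquist = 31,250/2 = 15,625 Hz; 97,251 Hz exceeds it.
Alias = |97,251 − 3×31,250| = |97,251 − 93,750| = 3,501 Hz.

3,501 Hz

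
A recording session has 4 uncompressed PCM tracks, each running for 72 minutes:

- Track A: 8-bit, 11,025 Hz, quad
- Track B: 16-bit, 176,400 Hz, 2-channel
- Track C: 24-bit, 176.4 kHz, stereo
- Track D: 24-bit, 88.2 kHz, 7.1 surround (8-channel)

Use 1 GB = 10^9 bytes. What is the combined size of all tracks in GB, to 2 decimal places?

72 minutes = 4,320 s.
Track A: 11,025 × 4,320 × 1 × 4 = 190,512,000 bytes.
Track B: 176,400 × 4,320 × 2 × 2 = 3,048,192,000 bytes.
Track C: 176,400 × 4,320 × 3 × 2 = 4,572,288,000 bytes.
Track D: 88,200 × 4,320 × 3 × 8 = 9,144,576,000 bytes.
Total = 16,955,568,000 bytes = 16.96 GB.

16.96 GB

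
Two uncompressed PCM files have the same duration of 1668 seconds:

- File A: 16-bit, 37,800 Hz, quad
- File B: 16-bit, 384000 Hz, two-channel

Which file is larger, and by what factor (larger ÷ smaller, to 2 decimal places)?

File B, by a factor of 5.08

File A: 37,800 × 2 × 4 = 302,400 bytes/s.
File B: 384,000 × 2 × 2 = 1,536,000 bytes/s.
File B is larger; ratio = 2,562,048,000 / 504,403,200 = 5.08.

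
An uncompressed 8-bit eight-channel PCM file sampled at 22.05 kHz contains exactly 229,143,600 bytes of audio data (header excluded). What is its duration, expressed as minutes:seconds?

Byte rate = 22,050 × 1 × 8 = 176,400 bytes/s.
Duration = 229,143,600 / 176,400 = 1,299 s.
1,299 s = 21:39.

21:39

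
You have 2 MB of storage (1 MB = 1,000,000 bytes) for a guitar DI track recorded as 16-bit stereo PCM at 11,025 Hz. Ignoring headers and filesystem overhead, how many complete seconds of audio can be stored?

Uncompressed byte rate = 11,025 × 2 × 2 = 44,100 bytes/s.
Capacity = 2 × 1,000,000 = 2,000,000 bytes.
2,000,000 / 44,100 ≈ 45.35 s → 45 seconds.

45 seconds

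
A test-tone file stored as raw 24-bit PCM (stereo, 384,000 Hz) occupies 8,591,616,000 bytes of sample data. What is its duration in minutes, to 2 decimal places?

62.15 minutes

Byte rate = 384,000 × 3 × 2 = 2,304,000 bytes/s.
Duration = 8,591,616,000 / 2,304,000 = 3,729 s.
3,729 s / 60 = 62.15 minutes.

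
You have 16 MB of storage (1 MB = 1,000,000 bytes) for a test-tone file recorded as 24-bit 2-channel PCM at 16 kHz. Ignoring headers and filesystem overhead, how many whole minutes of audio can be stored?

Uncompressed byte rate = 16,000 × 3 × 2 = 96,000 bytes/s.
Capacity = 16 × 1,000,000 = 16,000,000 bytes.
16,000,000 / 96,000 ≈ 166.67 s → 2 minutes.

2 minutes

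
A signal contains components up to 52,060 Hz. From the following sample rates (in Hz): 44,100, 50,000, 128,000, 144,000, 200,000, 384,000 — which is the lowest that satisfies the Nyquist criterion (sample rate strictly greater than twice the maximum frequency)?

128,000 Hz

Need sample rate > 2 × 52,060 = 104,120 Hz.
Lowest listed rate above 104,120 Hz is 128,000 Hz.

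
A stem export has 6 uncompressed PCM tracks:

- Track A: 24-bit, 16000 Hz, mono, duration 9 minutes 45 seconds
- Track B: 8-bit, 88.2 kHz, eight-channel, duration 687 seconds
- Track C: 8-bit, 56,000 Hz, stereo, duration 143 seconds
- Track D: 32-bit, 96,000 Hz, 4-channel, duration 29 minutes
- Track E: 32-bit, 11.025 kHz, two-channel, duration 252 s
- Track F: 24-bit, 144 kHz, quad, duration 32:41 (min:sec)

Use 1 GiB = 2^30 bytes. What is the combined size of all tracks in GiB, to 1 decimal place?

Track A: 9 minutes 45 seconds = 585 s; 16,000 × 585 × 3 × 1 = 28,080,000 bytes.
Track B: 88,200 × 687 × 1 × 8 = 484,747,200 bytes.
Track C: 56,000 × 143 × 1 × 2 = 16,016,000 bytes.
Track D: 29 minutes = 1,740 s; 96,000 × 1,740 × 4 × 4 = 2,672,640,000 bytes.
Track E: 11,025 × 252 × 4 × 2 = 22,226,400 bytes.
Track F: 32:41 (min:sec) = 1,961 s; 144,000 × 1,961 × 3 × 4 = 3,388,608,000 bytes.
Total = 6,612,317,600 bytes = 6.2 GiB.

6.2 GiB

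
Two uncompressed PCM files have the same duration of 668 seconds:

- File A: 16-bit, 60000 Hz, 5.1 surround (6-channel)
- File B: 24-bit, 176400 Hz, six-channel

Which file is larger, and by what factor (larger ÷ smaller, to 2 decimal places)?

File A: 60,000 × 2 × 6 = 720,000 bytes/s.
File B: 176,400 × 3 × 6 = 3,175,200 bytes/s.
File B is larger; ratio = 2,121,033,600 / 480,960,000 = 4.41.

File B, by a factor of 4.41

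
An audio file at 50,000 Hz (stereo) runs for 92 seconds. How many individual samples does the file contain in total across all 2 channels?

9,200,000 samples

50,000 × 92 s × 2 ch = 9,200,000 samples.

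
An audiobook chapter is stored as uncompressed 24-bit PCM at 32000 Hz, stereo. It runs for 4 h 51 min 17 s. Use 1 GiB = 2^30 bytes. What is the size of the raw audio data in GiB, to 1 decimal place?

3.1 GiB

Duration = 4 h 51 min 17 s = 17,477 s.
Bytes = 32,000 samples/s × 17,477 s × 3 bytes/sample × 2 ch = 3,355,584,000 bytes.
3,355,584,000 / 1,073,741,824 = 3.1 GiB.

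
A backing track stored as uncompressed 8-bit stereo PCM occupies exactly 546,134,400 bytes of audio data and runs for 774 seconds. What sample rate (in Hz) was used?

352,800 Hz

Bytes = sample_rate × seconds × bytes_per_sample × channels.
sample_rate = 546,134,400 / (774 × 1 × 2) = 546,134,400 / 1,548 = 352,800 Hz.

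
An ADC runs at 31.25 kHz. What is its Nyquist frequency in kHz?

Nyquist frequency = sample rate / 2 = 31,250 / 2 = 15.625 kHz.

15.625 kHz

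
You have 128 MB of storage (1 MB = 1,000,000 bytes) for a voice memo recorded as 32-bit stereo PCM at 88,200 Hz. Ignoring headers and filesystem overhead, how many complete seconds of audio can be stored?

181 seconds

Uncompressed byte rate = 88,200 × 4 × 2 = 705,600 bytes/s.
Capacity = 128 × 1,000,000 = 128,000,000 bytes.
128,000,000 / 705,600 ≈ 181.41 s → 181 seconds.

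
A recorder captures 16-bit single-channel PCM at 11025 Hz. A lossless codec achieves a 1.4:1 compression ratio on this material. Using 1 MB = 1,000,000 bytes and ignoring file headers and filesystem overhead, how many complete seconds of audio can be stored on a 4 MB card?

253 seconds

Uncompressed byte rate = 11,025 × 2 × 1 = 22,050 bytes/s.
After 1.4:1 compression, effective rate ≈ 15750 bytes/s.
Capacity = 4 × 1,000,000 = 4,000,000 bytes.
4,000,000 / effective rate ≈ 253.97 s → 253 seconds.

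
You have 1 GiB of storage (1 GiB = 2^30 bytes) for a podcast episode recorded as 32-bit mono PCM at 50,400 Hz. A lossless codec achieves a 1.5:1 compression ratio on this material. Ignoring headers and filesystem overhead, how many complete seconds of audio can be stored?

7,989 seconds

Uncompressed byte rate = 50,400 × 4 × 1 = 201,600 bytes/s.
After 1.5:1 compression, effective rate ≈ 134400 bytes/s.
Capacity = 1 × 1,073,741,824 = 1,073,741,824 bytes.
1,073,741,824 / effective rate ≈ 7989.15 s → 7,989 seconds.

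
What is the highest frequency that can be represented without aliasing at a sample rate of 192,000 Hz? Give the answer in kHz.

96 kHz

Nyquist frequency = sample rate / 2 = 192,000 / 2 = 96 kHz.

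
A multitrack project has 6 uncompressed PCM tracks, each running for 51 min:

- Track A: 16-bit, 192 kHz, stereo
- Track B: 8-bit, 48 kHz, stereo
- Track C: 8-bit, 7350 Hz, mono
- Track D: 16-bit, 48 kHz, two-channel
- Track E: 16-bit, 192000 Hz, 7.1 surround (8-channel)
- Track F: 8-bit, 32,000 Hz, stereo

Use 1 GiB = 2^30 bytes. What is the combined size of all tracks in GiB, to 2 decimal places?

51 min = 3,060 s.
Track A: 192,000 × 3,060 × 2 × 2 = 2,350,080,000 bytes.
Track B: 48,000 × 3,060 × 1 × 2 = 293,760,000 bytes.
Track C: 7,350 × 3,060 × 1 × 1 = 22,491,000 bytes.
Track D: 48,000 × 3,060 × 2 × 2 = 587,520,000 bytes.
Track E: 192,000 × 3,060 × 2 × 8 = 9,400,320,000 bytes.
Track F: 32,000 × 3,060 × 1 × 2 = 195,840,000 bytes.
Total = 12,850,011,000 bytes = 11.97 GiB.

11.97 GiB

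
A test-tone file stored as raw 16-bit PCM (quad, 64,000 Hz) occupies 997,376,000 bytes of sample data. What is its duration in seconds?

1,948 seconds

Byte rate = 64,000 × 2 × 4 = 512,000 bytes/s.
Duration = 997,376,000 / 512,000 = 1,948 s.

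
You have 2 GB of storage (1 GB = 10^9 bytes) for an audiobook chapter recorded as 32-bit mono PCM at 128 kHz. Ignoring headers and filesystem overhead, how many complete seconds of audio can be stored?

Uncompressed byte rate = 128,000 × 4 × 1 = 512,000 bytes/s.
Capacity = 2 × 1,000,000,000 = 2,000,000,000 bytes.
2,000,000,000 / 512,000 ≈ 3906.25 s → 3,906 seconds.

3,906 seconds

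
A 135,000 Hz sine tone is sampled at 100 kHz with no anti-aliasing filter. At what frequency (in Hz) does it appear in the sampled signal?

Nyquist = 100,000/2 = 50,000 Hz; 135,000 Hz exceeds it.
Alias = |135,000 − 1×100,000| = |135,000 − 100,000| = 35,000 Hz.

35,000 Hz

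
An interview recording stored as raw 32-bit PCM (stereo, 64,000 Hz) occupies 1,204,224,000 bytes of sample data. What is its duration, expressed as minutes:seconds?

Byte rate = 64,000 × 4 × 2 = 512,000 bytes/s.
Duration = 1,204,224,000 / 512,000 = 2,352 s.
2,352 s = 39:12.

39:12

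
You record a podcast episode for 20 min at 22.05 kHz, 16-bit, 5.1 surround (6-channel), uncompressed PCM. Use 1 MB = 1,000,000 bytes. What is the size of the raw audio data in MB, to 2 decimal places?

Duration = 20 min = 1,200 s.
Bytes = 22,050 samples/s × 1,200 s × 2 bytes/sample × 6 ch = 317,520,000 bytes.
317,520,000 / 1,000,000 = 317.52 MB.

317.52 MB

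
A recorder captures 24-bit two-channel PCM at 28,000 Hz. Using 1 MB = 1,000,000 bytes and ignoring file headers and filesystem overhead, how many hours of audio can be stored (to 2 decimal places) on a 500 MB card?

Uncompressed byte rate = 28,000 × 3 × 2 = 168,000 bytes/s.
Capacity = 500 × 1,000,000 = 500,000,000 bytes.
500,000,000 / 168,000 ≈ 2976.19 s → 0.83 hours.

0.83 hours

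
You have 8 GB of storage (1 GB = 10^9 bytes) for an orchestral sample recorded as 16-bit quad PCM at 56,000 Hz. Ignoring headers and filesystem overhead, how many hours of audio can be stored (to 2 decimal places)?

Uncompressed byte rate = 56,000 × 2 × 4 = 448,000 bytes/s.
Capacity = 8 × 1,000,000,000 = 8,000,000,000 bytes.
8,000,000,000 / 448,000 ≈ 17857.14 s → 4.96 hours.

4.96 hours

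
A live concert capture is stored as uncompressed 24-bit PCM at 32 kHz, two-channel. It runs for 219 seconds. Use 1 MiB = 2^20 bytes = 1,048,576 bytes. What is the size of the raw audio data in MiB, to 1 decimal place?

Bytes = 32,000 samples/s × 219 s × 3 bytes/sample × 2 ch = 42,048,000 bytes.
42,048,000 / 1,048,576 = 40.1 MiB.

40.1 MiB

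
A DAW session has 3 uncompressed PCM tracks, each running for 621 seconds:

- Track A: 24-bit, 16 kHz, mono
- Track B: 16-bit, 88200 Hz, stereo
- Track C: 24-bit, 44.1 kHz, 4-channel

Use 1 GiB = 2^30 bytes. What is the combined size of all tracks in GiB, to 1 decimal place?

0.5 GiB

Track A: 16,000 × 621 × 3 × 1 = 29,808,000 bytes.
Track B: 88,200 × 621 × 2 × 2 = 219,088,800 bytes.
Track C: 44,100 × 621 × 3 × 4 = 328,633,200 bytes.
Total = 577,530,000 bytes = 0.5 GiB.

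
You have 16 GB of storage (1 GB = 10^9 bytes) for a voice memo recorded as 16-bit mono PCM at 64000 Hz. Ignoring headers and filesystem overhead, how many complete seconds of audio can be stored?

Uncompressed byte rate = 64,000 × 2 × 1 = 128,000 bytes/s.
Capacity = 16 × 1,000,000,000 = 16,000,000,000 bytes.
16,000,000,000 / 128,000 ≈ 125000 s → 125,000 seconds.

125,000 seconds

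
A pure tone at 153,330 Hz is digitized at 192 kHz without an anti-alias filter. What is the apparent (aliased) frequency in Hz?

38,670 Hz

Nyquist = 192,000/2 = 96,000 Hz; 153,330 Hz exceeds it.
Alias = |153,330 − 1×192,000| = |153,330 − 192,000| = 38,670 Hz.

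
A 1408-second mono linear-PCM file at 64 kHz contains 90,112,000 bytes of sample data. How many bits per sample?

8 bits

Bytes per sample = 90,112,000 / (64,000 × 1,408 × 1) = 90,112,000 / 90,112,000 = 1.
Bit depth = 1 × 8 = 8 bits.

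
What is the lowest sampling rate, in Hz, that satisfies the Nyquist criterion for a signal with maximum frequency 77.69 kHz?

155,380 Hz

Minimum sample rate = 2 × 77,690 Hz = 155,380 Hz.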